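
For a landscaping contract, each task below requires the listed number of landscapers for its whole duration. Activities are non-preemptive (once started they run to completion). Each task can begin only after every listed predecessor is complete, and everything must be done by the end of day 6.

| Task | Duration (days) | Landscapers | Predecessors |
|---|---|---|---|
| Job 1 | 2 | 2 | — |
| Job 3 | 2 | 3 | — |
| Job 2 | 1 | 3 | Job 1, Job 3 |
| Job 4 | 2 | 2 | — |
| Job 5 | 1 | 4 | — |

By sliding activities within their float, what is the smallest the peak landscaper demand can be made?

4

Early-start (Job 1@1, Job 3@1, Job 2@3, Job 4@1, Job 5@1) gives peak 11: d1:11  d2:7  d3:3  d4:0  d5:0  d6:0.
Shift Job 3→3, Job 2→5, Job 5→6.
Schedule Job 1@1, Job 3@3, Job 2@5, Job 4@1, Job 5@6: d1:4  d2:4  d3:3  d4:3  d5:3  d6:4 — peak 4.
Total landscaper-days = 21 over 6 days ⇒ peak ≥ ⌈21/6⌉ = 4, so 4 is optimal.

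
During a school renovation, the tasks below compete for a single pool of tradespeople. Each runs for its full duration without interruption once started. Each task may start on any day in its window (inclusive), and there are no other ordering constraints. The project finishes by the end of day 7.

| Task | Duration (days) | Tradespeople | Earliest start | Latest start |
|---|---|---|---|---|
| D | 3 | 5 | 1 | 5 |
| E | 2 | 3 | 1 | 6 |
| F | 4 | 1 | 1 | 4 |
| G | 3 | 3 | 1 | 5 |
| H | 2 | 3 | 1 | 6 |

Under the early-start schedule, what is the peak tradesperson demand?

Early-start schedule: D@1, E@1, F@1, G@1, H@1.
Load per day: day 1: 15, day 2: 15, day 3: 9, day 4: 1, day 5: 0, day 6: 0, day 7: 0.
Peak is 15.

15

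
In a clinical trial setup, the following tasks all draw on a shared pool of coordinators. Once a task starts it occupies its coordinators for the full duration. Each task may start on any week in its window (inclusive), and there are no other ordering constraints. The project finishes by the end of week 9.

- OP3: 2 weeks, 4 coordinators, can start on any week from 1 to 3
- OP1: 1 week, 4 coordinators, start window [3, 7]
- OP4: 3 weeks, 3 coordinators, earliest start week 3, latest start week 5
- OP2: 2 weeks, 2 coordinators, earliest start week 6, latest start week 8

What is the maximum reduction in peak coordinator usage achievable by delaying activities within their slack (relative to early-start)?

3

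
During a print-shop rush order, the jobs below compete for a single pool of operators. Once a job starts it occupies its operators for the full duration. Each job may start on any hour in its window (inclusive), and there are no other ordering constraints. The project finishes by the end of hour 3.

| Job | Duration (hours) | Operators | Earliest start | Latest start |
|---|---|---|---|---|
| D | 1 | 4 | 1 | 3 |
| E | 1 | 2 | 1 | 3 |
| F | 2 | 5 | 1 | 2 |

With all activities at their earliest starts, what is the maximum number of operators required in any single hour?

11

Early-start schedule: D@1, E@1, F@1.
Load per hour: hour 1: 11, hour 2: 5, hour 3: 0.
Peak is 11.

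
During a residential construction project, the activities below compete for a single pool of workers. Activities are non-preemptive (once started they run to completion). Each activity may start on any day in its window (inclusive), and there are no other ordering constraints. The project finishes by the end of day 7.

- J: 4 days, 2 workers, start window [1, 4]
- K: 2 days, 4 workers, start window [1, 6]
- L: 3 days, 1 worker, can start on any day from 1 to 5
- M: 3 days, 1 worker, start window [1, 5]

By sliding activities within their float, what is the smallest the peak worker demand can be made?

Early-start (J@1, K@1, L@1, M@1) gives peak 8: d1:8  d2:8  d3:4  d4:2  d5:0  d6:0  d7:0.
Shift K→5.
Schedule J@1, K@5, L@1, M@1: d1:4  d2:4  d3:4  d4:2  d5:4  d6:4  d7:0 — peak 4.
Total worker-days = 22 over 7 days ⇒ peak ≥ ⌈22/7⌉ = 4, so 4 is optimal.

4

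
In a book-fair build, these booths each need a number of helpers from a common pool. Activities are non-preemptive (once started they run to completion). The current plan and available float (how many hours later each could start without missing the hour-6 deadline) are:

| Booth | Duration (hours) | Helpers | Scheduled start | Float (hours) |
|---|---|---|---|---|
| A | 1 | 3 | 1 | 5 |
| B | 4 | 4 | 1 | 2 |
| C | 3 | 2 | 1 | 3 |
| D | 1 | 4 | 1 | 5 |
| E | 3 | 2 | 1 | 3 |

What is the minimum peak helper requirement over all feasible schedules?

6

Early-start (A@1, B@1, C@1, D@1, E@1) gives peak 15: h1:15  h2:8  h3:8  h4:4  h5:0  h6:0.
Shift B→2, D→6, E→4.
Schedule A@1, B@2, C@1, D@6, E@4: h1:5  h2:6  h3:6  h4:6  h5:6  h6:6 — peak 6.
Total helper-hours = 35 over 6 hours ⇒ peak ≥ ⌈35/6⌉ = 6, so 6 is optimal.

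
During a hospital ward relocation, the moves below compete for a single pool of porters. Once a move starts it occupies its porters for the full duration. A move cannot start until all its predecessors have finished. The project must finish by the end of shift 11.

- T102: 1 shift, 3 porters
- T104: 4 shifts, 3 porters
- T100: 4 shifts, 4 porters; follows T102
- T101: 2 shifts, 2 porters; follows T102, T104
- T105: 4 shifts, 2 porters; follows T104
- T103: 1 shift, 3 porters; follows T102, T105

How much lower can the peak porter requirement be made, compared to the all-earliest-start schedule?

2

Early-start peak: s1:6  s2:7  s3:7  s4:7  s5:8  s6:4  s7:2  s8:2  s9:3  s10:0  s11:0 ⇒ 8.
Leveled (T102@1, T104@1, T100@5, T101@5, T105@7, T103@11): s1:6  s2:3  s3:3  s4:3  s5:6  s6:6  s7:6  s8:6  s9:2  s10:2  s11:3 ⇒ 6.
Reduction 8 − 6 = 2.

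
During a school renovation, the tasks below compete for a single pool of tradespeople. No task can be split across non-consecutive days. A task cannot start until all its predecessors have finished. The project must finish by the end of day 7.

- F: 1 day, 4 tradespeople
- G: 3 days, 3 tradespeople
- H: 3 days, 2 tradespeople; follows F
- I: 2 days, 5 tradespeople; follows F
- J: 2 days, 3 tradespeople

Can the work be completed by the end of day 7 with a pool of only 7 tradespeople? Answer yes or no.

Schedule F@1, G@1, H@2, I@4, J@6: d1:7  d2:5  d3:5  d4:7  d5:5  d6:3  d7:3 — peak 7 ≤ 7.

yes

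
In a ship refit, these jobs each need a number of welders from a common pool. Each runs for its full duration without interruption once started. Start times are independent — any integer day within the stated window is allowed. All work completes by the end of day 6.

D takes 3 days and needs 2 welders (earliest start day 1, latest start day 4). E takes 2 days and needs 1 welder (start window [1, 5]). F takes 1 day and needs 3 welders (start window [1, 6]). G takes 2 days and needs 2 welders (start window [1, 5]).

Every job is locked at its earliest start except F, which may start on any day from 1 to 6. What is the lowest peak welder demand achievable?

5

F@1: d1:8  d2:5  d3:2  d4:0  d5:0  d6:0 → peak 8
F@2: d1:5  d2:8  d3:2  d4:0  d5:0  d6:0 → peak 8
F@3: d1:5  d2:5  d3:5  d4:0  d5:0  d6:0 → peak 5
F@4: d1:5  d2:5  d3:2  d4:3  d5:0  d6:0 → peak 5
F@5: d1:5  d2:5  d3:2  d4:0  d5:3  d6:0 → peak 5
F@6: d1:5  d2:5  d3:2  d4:0  d5:0  d6:3 → peak 5
Best is F@3, peak 5.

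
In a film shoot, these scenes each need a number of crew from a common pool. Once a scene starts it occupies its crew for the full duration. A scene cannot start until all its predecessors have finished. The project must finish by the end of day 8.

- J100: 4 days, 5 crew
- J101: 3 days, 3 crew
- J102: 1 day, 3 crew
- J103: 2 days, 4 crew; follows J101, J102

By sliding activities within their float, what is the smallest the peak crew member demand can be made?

Early-start (J100@1, J101@1, J102@1, J103@4) gives peak 11: d1:11  d2:8  d3:8  d4:9  d5:4  d6:0  d7:0  d8:0.
Shift J102→4, J103→5.
Schedule J100@1, J101@1, J102@4, J103@5: d1:8  d2:8  d3:8  d4:8  d5:4  d6:4  d7:0  d8:0 — peak 8.

8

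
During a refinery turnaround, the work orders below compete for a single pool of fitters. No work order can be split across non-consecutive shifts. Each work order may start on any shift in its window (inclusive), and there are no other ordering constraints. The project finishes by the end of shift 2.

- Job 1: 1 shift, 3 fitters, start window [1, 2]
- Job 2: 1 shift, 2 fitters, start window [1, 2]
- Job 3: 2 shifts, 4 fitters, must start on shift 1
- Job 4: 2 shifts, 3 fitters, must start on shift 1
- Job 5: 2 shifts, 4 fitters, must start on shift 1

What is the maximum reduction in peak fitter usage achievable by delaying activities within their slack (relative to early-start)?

Early-start peak: s1:16  s2:11 ⇒ 16.
Leveled (Job 1@1, Job 2@2, Job 3@1, Job 4@1, Job 5@1): s1:14  s2:13 ⇒ 14.
Reduction 16 − 14 = 2.

2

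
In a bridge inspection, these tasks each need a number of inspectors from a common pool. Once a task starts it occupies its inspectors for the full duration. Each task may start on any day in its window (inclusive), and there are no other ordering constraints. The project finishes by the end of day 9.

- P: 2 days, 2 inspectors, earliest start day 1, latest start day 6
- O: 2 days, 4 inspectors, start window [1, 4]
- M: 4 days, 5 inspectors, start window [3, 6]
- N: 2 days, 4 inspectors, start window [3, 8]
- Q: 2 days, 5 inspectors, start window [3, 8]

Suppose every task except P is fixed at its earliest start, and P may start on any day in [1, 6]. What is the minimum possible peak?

14

P@1: d1:6  d2:6  d3:14  d4:14  d5:5  d6:5  d7:0  d8:0  d9:0 → peak 14
P@2: d1:4  d2:6  d3:16  d4:14  d5:5  d6:5  d7:0  d8:0  d9:0 → peak 16
P@3: d1:4  d2:4  d3:16  d4:16  d5:5  d6:5  d7:0  d8:0  d9:0 → peak 16
P@4: d1:4  d2:4  d3:14  d4:16  d5:7  d6:5  d7:0  d8:0  d9:0 → peak 16
P@5: d1:4  d2:4  d3:14  d4:14  d5:7  d6:7  d7:0  d8:0  d9:0 → peak 14
P@6: d1:4  d2:4  d3:14  d4:14  d5:5  d6:7  d7:2  d8:0  d9:0 → peak 14
Best is P@1, peak 14.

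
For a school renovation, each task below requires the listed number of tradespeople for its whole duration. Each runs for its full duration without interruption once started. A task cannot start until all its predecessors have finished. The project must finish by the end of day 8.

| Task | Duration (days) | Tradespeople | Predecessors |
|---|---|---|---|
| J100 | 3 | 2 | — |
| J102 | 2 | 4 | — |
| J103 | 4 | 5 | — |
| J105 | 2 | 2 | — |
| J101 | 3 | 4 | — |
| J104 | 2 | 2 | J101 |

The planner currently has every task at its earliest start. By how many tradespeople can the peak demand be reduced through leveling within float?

9

Early-start peak: d1:17  d2:17  d3:11  d4:7  d5:2  d6:0  d7:0  d8:0 ⇒ 17.
Leveled (J100@3, J102@1, J103@5, J105@3, J101@1, J104@6): d1:8  d2:8  d3:8  d4:4  d5:7  d6:7  d7:7  d8:5 ⇒ 8.
Reduction 17 − 8 = 9.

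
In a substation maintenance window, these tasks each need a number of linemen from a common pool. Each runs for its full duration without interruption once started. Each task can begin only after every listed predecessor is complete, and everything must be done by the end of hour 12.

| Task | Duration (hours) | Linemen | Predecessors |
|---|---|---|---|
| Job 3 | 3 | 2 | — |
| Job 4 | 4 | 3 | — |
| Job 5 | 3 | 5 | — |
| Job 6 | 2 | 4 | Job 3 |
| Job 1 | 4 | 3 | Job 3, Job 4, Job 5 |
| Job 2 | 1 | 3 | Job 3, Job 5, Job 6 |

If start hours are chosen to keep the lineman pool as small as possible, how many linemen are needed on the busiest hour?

Early-start (Job 3@1, Job 4@1, Job 5@1, Job 6@4, Job 1@5, Job 2@6) gives peak 10: h1:10  h2:10  h3:10  h4:7  h5:7  h6:6  h7:3  h8:3  h9:0  h10:0  h11:0  h12:0.
Shift Job 5→5, Job 6→8, Job 1→8, Job 2→10.
Schedule Job 3@1, Job 4@1, Job 5@5, Job 6@8, Job 1@8, Job 2@10: h1:5  h2:5  h3:5  h4:3  h5:5  h6:5  h7:5  h8:7  h9:7  h10:6  h11:3  h12:0 — peak 7.

7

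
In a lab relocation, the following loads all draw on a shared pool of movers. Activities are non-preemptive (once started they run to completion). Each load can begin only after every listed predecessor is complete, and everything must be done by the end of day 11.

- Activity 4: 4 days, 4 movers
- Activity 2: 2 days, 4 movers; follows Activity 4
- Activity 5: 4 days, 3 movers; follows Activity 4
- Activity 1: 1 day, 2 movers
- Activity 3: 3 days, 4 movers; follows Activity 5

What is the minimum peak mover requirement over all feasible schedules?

Schedule Activity 4@1, Activity 2@5, Activity 5@5, Activity 1@1, Activity 3@9: d1:6  d2:4  d3:4  d4:4  d5:7  d6:7  d7:3  d8:3  d9:4  d10:4  d11:4 — peak 7.

7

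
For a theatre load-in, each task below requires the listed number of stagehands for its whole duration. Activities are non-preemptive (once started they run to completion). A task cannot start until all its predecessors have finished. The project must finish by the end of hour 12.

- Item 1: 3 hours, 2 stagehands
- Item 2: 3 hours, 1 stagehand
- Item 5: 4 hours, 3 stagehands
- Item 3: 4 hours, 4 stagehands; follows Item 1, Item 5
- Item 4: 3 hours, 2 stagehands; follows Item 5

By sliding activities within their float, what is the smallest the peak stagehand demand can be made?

4

Early-start (Item 1@1, Item 2@1, Item 5@1, Item 3@5, Item 4@5) gives peak 6: h1:6  h2:6  h3:6  h4:3  h5:6  h6:6  h7:6  h8:4  h9:0  h10:0  h11:0  h12:0.
Shift Item 1→5, Item 3→8.
Schedule Item 1@5, Item 2@1, Item 5@1, Item 3@8, Item 4@5: h1:4  h2:4  h3:4  h4:3  h5:4  h6:4  h7:4  h8:4  h9:4  h10:4  h11:4  h12:0 — peak 4.
Total stagehand-hours = 43 over 12 hours ⇒ peak ≥ ⌈43/12⌉ = 4, so 4 is optimal.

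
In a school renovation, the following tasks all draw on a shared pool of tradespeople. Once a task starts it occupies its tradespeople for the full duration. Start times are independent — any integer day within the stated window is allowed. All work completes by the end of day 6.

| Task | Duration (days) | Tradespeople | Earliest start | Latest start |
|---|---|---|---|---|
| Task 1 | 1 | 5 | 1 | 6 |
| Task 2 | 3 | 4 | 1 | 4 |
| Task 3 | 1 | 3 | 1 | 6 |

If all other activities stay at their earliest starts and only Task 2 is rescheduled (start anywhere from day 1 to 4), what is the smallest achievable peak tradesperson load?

8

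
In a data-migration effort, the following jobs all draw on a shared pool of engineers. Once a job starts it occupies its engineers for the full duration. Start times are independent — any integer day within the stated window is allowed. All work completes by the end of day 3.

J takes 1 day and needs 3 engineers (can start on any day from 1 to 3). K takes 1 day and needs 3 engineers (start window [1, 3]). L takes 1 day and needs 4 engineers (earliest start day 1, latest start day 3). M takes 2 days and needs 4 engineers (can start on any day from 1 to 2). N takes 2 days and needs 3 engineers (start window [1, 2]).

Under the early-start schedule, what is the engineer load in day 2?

At early start, day 2 has: M, N.
Demand: 4 + 3 = 7.

7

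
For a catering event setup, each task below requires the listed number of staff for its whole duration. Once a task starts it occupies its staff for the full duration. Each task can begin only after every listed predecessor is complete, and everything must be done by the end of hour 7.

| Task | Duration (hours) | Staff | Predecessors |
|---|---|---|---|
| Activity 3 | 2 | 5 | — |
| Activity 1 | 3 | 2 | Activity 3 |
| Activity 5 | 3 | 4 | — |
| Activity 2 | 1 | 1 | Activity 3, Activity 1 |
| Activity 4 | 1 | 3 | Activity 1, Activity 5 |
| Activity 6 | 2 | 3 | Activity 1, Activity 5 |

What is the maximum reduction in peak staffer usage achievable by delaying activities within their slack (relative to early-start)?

Early-start peak: h1:9  h2:9  h3:6  h4:2  h5:2  h6:7  h7:3 ⇒ 9.
Leveled (Activity 3@1, Activity 1@3, Activity 5@3, Activity 2@6, Activity 4@7, Activity 6@6): h1:5  h2:5  h3:6  h4:6  h5:6  h6:4  h7:6 ⇒ 6.
Reduction 9 − 6 = 3.

3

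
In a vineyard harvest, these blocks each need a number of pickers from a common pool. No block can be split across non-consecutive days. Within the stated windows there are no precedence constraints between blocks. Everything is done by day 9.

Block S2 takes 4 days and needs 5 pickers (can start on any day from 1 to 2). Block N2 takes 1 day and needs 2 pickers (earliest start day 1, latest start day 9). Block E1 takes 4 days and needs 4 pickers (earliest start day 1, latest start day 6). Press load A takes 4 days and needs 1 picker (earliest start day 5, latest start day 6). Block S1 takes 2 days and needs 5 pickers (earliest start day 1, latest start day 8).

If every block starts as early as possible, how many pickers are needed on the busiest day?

16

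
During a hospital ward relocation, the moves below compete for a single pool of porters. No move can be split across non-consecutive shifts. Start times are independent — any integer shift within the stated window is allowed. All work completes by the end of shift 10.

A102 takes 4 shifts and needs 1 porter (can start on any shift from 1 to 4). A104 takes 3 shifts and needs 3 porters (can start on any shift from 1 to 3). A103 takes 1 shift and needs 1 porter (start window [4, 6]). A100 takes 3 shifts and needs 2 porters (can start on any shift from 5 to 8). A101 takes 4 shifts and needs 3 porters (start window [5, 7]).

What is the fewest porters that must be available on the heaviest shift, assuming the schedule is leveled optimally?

Schedule A102@1, A104@1, A103@4, A100@5, A101@5: s1:4  s2:4  s3:4  s4:2  s5:5  s6:5  s7:5  s8:3  s9:0  s10:0 — peak 5.

5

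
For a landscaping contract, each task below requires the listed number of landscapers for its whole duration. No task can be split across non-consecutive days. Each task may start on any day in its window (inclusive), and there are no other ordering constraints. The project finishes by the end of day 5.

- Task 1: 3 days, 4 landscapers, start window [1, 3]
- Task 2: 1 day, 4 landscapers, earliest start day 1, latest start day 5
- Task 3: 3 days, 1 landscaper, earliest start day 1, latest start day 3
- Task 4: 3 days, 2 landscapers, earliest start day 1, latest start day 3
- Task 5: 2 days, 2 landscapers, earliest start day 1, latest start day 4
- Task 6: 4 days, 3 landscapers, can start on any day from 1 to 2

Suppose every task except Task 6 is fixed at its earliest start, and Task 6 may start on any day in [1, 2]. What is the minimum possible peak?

13

Task 6@1: d1:16  d2:12  d3:10  d4:3  d5:0 → peak 16
Task 6@2: d1:13  d2:12  d3:10  d4:3  d5:3 → peak 13
Best is Task 6@2, peak 13.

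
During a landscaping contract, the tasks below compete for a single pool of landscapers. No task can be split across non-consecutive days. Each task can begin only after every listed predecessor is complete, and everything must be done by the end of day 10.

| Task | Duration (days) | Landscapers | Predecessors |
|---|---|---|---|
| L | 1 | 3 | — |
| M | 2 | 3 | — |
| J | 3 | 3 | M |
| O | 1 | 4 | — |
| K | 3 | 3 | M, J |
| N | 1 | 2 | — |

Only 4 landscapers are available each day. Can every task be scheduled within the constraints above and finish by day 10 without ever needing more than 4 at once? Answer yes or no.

no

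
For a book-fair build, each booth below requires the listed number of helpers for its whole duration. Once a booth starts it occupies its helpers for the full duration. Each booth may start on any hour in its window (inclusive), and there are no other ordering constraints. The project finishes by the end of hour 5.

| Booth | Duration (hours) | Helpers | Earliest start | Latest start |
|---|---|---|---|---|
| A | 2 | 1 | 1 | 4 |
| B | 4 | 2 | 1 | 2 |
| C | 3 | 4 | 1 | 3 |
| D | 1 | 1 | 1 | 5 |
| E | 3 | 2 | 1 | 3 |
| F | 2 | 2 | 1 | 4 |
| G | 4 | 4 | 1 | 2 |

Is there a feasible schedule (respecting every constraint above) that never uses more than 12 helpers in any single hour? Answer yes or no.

Schedule A@1, B@1, C@1, D@1, E@3, F@4, G@1: h1:12  h2:11  h3:12  h4:10  h5:4 — peak 12 ≤ 12.

yes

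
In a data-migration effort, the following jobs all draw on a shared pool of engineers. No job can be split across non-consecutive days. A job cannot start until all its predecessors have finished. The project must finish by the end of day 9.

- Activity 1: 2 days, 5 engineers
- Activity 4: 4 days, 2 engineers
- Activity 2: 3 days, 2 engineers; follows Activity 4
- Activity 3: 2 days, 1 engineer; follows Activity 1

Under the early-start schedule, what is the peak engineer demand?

Early-start schedule: Activity 1@1, Activity 4@1, Activity 2@5, Activity 3@3.
Load per day: day 1: 7, day 2: 7, day 3: 3, day 4: 3, day 5: 2, day 6: 2, day 7: 2, day 8: 0, day 9: 0.
Peak is 7.

7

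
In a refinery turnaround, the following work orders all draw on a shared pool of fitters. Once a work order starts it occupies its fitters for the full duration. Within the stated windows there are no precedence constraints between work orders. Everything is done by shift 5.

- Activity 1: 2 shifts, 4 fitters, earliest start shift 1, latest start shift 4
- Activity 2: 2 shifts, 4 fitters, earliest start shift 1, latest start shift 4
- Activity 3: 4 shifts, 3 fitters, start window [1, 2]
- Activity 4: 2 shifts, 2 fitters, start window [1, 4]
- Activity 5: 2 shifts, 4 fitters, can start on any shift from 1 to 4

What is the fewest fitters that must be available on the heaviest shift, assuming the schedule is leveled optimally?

Early-start (Activity 1@1, Activity 2@1, Activity 3@1, Activity 4@1, Activity 5@1) gives peak 17: s1:17  s2:17  s3:3  s4:3  s5:0.
Shift Activity 4→3, Activity 5→3.
Schedule Activity 1@1, Activity 2@1, Activity 3@1, Activity 4@3, Activity 5@3: s1:11  s2:11  s3:9  s4:9  s5:0 — peak 11.

11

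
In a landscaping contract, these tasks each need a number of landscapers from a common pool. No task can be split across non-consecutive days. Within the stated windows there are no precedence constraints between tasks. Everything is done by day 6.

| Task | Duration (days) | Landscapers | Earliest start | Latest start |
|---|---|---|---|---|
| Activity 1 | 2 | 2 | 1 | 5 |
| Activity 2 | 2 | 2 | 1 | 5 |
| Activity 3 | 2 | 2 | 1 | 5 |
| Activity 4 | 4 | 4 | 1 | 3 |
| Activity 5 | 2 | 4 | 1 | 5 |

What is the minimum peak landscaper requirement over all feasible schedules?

6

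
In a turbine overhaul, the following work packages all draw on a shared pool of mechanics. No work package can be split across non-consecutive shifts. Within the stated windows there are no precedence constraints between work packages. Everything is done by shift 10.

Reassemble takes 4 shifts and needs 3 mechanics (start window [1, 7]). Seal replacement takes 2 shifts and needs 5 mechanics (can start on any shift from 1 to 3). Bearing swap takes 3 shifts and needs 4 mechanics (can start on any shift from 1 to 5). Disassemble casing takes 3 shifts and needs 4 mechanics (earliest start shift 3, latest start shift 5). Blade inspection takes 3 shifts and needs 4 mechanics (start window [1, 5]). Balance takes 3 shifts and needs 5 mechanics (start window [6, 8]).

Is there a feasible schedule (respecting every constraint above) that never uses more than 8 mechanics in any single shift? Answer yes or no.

The minimum achievable peak is 9; 8 < 9, so no feasible schedule stays within the cap.

no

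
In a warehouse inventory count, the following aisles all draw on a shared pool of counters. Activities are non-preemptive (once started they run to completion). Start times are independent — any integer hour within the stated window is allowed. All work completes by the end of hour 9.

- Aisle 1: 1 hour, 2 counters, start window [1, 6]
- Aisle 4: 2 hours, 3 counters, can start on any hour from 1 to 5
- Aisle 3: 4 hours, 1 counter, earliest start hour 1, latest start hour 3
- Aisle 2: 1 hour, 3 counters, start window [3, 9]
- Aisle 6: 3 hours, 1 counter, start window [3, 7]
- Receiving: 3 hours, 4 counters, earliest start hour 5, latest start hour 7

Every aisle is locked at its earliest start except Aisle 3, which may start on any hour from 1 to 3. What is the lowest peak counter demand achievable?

6

Aisle 3@1: h1:6  h2:4  h3:5  h4:2  h5:5  h6:4  h7:4  h8:0  h9:0 → peak 6
Aisle 3@2: h1:5  h2:4  h3:5  h4:2  h5:6  h6:4  h7:4  h8:0  h9:0 → peak 6
Aisle 3@3: h1:5  h2:3  h3:5  h4:2  h5:6  h6:5  h7:4  h8:0  h9:0 → peak 6
Best is Aisle 3@1, peak 6.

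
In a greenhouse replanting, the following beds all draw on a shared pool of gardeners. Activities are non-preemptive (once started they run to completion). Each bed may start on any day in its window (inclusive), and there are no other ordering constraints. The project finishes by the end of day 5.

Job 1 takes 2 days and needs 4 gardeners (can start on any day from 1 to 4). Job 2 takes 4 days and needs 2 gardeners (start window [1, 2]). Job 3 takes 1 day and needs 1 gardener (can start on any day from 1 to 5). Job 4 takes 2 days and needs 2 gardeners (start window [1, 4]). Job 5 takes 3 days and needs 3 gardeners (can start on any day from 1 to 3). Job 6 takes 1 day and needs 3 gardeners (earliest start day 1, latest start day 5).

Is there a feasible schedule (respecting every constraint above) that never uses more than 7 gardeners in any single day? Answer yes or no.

yes

Schedule Job 1@1, Job 2@1, Job 3@1, Job 4@3, Job 5@3, Job 6@5: d1:7  d2:6  d3:7  d4:7  d5:6 — peak 7 ≤ 7.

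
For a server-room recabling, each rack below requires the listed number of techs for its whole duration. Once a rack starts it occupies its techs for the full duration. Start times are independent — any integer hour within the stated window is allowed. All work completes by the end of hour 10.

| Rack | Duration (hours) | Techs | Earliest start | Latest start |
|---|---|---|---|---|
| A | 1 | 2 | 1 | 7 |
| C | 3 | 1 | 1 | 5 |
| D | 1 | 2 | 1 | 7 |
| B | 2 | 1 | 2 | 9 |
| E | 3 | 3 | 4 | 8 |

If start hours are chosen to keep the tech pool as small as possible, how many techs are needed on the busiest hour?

Early-start (A@1, C@1, D@1, B@2, E@4) gives peak 5: h1:5  h2:2  h3:2  h4:3  h5:3  h6:3  h7:0  h8:0  h9:0  h10:0.
Shift D→2, B→3, E→5.
Schedule A@1, C@1, D@2, B@3, E@5: h1:3  h2:3  h3:2  h4:1  h5:3  h6:3  h7:3  h8:0  h9:0  h10:0 — peak 3.

3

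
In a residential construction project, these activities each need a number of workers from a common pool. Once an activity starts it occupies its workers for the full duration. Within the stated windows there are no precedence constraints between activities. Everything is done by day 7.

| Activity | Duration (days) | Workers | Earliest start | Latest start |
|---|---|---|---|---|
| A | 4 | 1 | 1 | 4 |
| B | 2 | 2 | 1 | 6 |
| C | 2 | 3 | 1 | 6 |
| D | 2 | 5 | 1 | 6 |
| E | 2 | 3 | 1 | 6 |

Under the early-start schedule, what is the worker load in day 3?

At early start, day 3 has: A.
Demand: 1 = 1.

1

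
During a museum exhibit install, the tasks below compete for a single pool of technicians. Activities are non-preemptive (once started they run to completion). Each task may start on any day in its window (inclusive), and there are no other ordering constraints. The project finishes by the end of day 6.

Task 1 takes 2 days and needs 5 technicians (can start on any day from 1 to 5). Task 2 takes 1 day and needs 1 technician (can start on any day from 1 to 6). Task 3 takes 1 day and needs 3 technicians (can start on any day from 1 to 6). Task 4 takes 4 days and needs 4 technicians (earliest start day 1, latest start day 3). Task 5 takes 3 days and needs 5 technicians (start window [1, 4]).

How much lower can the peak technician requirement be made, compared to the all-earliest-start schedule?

9

Early-start peak: d1:18  d2:14  d3:9  d4:4  d5:0  d6:0 ⇒ 18.
Leveled (Task 1@1, Task 2@1, Task 3@1, Task 4@2, Task 5@3): d1:9  d2:9  d3:9  d4:9  d5:9  d6:0 ⇒ 9.
Reduction 18 − 9 = 9.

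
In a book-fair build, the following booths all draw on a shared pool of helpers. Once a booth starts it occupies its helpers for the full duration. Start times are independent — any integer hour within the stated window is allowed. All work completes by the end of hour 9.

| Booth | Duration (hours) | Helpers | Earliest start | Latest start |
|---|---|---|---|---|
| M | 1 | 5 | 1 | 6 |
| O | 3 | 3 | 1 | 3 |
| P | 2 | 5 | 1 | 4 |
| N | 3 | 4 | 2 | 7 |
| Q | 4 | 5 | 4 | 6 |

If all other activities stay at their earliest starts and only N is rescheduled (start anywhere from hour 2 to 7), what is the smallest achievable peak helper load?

13

N@2: h1:13  h2:12  h3:7  h4:9  h5:5  h6:5  h7:5  h8:0  h9:0 → peak 13
N@3: h1:13  h2:8  h3:7  h4:9  h5:9  h6:5  h7:5  h8:0  h9:0 → peak 13
N@4: h1:13  h2:8  h3:3  h4:9  h5:9  h6:9  h7:5  h8:0  h9:0 → peak 13
N@5: h1:13  h2:8  h3:3  h4:5  h5:9  h6:9  h7:9  h8:0  h9:0 → peak 13
N@6: h1:13  h2:8  h3:3  h4:5  h5:5  h6:9  h7:9  h8:4  h9:0 → peak 13
N@7: h1:13  h2:8  h3:3  h4:5  h5:5  h6:5  h7:9  h8:4  h9:4 → peak 13
Best is N@2, peak 13.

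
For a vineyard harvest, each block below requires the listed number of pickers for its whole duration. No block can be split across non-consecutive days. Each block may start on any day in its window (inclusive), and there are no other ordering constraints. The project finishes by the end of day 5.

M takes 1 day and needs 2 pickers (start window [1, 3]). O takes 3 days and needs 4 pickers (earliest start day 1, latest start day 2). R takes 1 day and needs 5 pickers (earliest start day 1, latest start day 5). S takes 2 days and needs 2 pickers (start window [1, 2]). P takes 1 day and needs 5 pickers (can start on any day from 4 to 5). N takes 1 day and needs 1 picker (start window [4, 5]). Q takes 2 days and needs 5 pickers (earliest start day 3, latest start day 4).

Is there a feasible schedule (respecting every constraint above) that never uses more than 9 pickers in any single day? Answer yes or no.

Schedule M@1, O@2, R@1, S@1, P@5, N@5, Q@3: d1:9  d2:6  d3:9  d4:9  d5:6 — peak 9 ≤ 9.

yes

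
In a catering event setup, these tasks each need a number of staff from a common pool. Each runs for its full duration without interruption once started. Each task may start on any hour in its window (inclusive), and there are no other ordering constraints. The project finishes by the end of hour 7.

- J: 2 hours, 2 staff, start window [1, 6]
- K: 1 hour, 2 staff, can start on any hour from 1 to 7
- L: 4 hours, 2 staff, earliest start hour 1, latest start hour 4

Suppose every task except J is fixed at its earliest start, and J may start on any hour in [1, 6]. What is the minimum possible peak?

J@1: h1:6  h2:4  h3:2  h4:2  h5:0  h6:0  h7:0 → peak 6
J@2: h1:4  h2:4  h3:4  h4:2  h5:0  h6:0  h7:0 → peak 4
J@3: h1:4  h2:2  h3:4  h4:4  h5:0  h6:0  h7:0 → peak 4
J@4: h1:4  h2:2  h3:2  h4:4  h5:2  h6:0  h7:0 → peak 4
J@5: h1:4  h2:2  h3:2  h4:2  h5:2  h6:2  h7:0 → peak 4
J@6: h1:4  h2:2  h3:2  h4:2  h5:0  h6:2  h7:2 → peak 4
Best is J@2, peak 4.

4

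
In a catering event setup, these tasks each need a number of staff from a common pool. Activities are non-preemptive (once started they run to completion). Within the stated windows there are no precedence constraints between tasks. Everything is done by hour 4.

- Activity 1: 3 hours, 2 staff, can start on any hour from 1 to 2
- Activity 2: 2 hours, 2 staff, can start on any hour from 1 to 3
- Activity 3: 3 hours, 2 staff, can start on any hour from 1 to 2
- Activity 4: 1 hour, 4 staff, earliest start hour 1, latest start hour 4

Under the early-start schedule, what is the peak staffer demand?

Early-start schedule: Activity 1@1, Activity 2@1, Activity 3@1, Activity 4@1.
Load per hour: hour 1: 10, hour 2: 6, hour 3: 4, hour 4: 0.
Peak is 10.

10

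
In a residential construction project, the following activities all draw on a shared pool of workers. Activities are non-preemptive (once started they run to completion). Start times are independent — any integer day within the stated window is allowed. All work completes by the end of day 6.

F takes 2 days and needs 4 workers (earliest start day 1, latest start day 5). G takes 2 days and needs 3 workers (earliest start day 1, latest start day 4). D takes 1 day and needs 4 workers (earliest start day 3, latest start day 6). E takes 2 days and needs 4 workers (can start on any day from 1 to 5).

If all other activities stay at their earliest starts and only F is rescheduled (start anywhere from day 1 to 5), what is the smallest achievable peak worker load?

7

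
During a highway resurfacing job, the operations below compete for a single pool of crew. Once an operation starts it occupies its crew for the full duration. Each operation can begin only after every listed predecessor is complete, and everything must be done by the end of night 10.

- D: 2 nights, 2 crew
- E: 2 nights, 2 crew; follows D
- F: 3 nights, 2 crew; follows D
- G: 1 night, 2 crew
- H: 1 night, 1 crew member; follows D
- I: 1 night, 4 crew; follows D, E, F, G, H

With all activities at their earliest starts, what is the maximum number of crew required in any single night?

5

Early-start schedule: D@1, E@3, F@3, G@1, H@3, I@6.
Load per night: night 1: 4, night 2: 2, night 3: 5, night 4: 4, night 5: 2, night 6: 4, night 7: 0, night 8: 0, night 9: 0, night 10: 0.
Peak is 5.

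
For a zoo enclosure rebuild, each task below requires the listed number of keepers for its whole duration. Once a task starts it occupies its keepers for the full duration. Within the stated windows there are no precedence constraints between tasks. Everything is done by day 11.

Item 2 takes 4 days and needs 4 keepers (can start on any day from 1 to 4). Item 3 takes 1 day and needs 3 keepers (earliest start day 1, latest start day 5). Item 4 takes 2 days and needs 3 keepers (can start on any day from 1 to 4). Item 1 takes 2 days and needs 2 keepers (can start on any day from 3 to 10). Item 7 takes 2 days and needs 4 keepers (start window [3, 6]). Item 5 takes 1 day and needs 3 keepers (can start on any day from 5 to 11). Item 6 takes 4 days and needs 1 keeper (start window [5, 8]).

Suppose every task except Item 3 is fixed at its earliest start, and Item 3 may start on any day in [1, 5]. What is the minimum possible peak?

10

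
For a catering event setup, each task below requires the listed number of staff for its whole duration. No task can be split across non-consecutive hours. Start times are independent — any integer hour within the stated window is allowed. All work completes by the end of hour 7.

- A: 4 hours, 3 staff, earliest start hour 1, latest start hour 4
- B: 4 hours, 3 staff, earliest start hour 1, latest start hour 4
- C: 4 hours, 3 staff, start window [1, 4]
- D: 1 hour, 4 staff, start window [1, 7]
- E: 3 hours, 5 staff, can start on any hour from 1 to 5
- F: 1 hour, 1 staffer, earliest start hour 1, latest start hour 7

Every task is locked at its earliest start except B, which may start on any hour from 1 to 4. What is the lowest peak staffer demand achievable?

B@1: h1:19  h2:14  h3:14  h4:9  h5:0  h6:0  h7:0 → peak 19
B@2: h1:16  h2:14  h3:14  h4:9  h5:3  h6:0  h7:0 → peak 16
B@3: h1:16  h2:11  h3:14  h4:9  h5:3  h6:3  h7:0 → peak 16
B@4: h1:16  h2:11  h3:11  h4:9  h5:3  h6:3  h7:3 → peak 16
Best is B@2, peak 16.

16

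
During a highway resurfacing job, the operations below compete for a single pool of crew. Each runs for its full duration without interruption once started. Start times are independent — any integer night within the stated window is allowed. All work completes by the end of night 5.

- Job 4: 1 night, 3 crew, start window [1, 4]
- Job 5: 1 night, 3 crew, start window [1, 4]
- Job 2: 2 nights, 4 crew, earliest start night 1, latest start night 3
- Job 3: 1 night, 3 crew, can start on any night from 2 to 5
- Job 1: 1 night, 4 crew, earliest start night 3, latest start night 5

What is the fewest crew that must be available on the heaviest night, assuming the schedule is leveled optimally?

6

Early-start (Job 4@1, Job 5@1, Job 2@1, Job 3@2, Job 1@3) gives peak 10: n1:10  n2:7  n3:4  n4:0  n5:0.
Shift Job 2→2, Job 3→4, Job 1→5.
Schedule Job 4@1, Job 5@1, Job 2@2, Job 3@4, Job 1@5: n1:6  n2:4  n3:4  n4:3  n5:4 — peak 6.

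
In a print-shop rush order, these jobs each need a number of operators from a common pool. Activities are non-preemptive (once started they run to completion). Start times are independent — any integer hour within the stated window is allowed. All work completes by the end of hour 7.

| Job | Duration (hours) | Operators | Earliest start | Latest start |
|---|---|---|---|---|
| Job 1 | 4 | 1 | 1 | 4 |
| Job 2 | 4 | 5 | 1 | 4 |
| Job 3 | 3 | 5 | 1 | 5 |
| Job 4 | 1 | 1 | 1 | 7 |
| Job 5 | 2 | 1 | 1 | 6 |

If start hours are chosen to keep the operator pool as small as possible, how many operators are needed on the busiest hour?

6

Early-start (Job 1@1, Job 2@1, Job 3@1, Job 4@1, Job 5@1) gives peak 13: h1:13  h2:12  h3:11  h4:6  h5:0  h6:0  h7:0.
Shift Job 3→5, Job 4→5, Job 5→6.
Schedule Job 1@1, Job 2@1, Job 3@5, Job 4@5, Job 5@6: h1:6  h2:6  h3:6  h4:6  h5:6  h6:6  h7:6 — peak 6.
Total operator-hours = 42 over 7 hours ⇒ peak ≥ ⌈42/7⌉ = 6, so 6 is optimal.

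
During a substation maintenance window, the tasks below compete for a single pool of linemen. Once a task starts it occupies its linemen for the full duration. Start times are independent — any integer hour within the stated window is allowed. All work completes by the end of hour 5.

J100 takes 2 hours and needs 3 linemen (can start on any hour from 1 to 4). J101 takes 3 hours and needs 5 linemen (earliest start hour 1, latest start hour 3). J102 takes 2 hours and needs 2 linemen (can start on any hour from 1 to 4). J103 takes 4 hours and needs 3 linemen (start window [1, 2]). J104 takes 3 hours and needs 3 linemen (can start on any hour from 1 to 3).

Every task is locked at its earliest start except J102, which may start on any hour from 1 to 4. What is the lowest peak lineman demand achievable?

J102@1: h1:16  h2:16  h3:11  h4:3  h5:0 → peak 16
J102@2: h1:14  h2:16  h3:13  h4:3  h5:0 → peak 16
J102@3: h1:14  h2:14  h3:13  h4:5  h5:0 → peak 14
J102@4: h1:14  h2:14  h3:11  h4:5  h5:2 → peak 14
Best is J102@3, peak 14.

14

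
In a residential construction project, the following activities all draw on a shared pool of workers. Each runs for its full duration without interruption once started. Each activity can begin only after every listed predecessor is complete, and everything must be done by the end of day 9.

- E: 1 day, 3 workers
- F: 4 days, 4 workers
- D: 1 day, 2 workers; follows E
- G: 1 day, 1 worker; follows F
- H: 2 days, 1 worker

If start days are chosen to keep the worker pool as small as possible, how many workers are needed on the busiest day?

Early-start (E@1, F@1, D@2, G@5, H@1) gives peak 8: d1:8  d2:7  d3:4  d4:4  d5:1  d6:0  d7:0  d8:0  d9:0.
Shift F→2, D→6, G→6, H→6.
Schedule E@1, F@2, D@6, G@6, H@6: d1:3  d2:4  d3:4  d4:4  d5:4  d6:4  d7:1  d8:0  d9:0 — peak 4.

4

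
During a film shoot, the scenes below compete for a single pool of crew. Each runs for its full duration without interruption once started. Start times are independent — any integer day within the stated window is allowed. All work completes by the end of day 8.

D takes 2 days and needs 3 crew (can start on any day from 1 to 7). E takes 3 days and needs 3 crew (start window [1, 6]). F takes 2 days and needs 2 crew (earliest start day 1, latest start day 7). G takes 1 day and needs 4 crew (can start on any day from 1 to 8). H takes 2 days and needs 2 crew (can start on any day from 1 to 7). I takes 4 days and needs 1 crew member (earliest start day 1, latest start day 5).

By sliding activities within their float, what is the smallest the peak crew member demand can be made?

Early-start (D@1, E@1, F@1, G@1, H@1, I@1) gives peak 15: d1:15  d2:11  d3:4  d4:1  d5:0  d6:0  d7:0  d8:0.
Shift E→3, F→6, G→8, H→6.
Schedule D@1, E@3, F@6, G@8, H@6, I@1: d1:4  d2:4  d3:4  d4:4  d5:3  d6:4  d7:4  d8:4 — peak 4.
Total crew member-days = 31 over 8 days ⇒ peak ≥ ⌈31/8⌉ = 4, so 4 is optimal.

4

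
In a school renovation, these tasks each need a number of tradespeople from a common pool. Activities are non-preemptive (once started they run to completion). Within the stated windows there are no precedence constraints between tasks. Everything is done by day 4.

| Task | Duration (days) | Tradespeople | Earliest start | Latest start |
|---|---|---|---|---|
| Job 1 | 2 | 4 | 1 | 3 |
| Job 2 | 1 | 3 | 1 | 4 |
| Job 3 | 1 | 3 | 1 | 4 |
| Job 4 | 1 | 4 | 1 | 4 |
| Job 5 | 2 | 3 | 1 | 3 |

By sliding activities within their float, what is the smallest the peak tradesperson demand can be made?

7

Early-start (Job 1@1, Job 2@1, Job 3@1, Job 4@1, Job 5@1) gives peak 17: d1:17  d2:7  d3:0  d4:0.
Shift Job 3→2, Job 4→3, Job 5→3.
Schedule Job 1@1, Job 2@1, Job 3@2, Job 4@3, Job 5@3: d1:7  d2:7  d3:7  d4:3 — peak 7.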